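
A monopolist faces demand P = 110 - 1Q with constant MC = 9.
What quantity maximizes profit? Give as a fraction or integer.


TR = P*Q = (110 - 1Q)Q = 110Q - 1Q^2
MR = dTR/dQ = 110 - 2Q
Set MR = MC:
110 - 2Q = 9
101 = 2Q
Q* = 101/2 = 101/2

101/2


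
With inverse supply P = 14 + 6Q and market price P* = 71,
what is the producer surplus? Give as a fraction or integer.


Minimum supply price (at Q=0): P_min = 14
Quantity supplied at P* = 71:
Q* = (71 - 14)/6 = 19/2
PS = (1/2) * Q* * (P* - P_min)
PS = (1/2) * 19/2 * (71 - 14)
PS = (1/2) * 19/2 * 57 = 1083/4

1083/4


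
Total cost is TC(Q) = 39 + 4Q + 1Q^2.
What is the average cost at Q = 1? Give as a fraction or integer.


TC(1) = 39 + 4*1 + 1*1^2
TC(1) = 39 + 4 + 1 = 44
AC = TC/Q = 44/1 = 44

44


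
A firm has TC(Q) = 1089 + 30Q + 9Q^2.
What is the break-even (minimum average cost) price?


AC(Q) = 1089/Q + 30 + 9Q
To minimize: dAC/dQ = -1089/Q^2 + 9 = 0
Q^2 = 1089/9 = 121
Q* = 11
Min AC = 1089/11 + 30 + 9*11
Min AC = 99 + 30 + 99 = 228

228


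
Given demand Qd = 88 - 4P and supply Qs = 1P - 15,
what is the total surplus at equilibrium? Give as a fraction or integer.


Find equilibrium: 88 - 4P = 1P - 15
88 + 15 = 5P
P* = 103/5 = 103/5
Q* = 1*103/5 - 15 = 28/5
Inverse demand: P = 22 - Q/4, so P_max = 22
Inverse supply: P = 15 + Q/1, so P_min = 15
CS = (1/2) * 28/5 * (22 - 103/5) = 98/25
PS = (1/2) * 28/5 * (103/5 - 15) = 392/25
TS = CS + PS = 98/25 + 392/25 = 98/5

98/5


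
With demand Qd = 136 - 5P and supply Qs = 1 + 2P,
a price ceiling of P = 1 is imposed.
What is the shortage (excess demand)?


At P = 1:
Qd = 136 - 5*1 = 131
Qs = 1 + 2*1 = 3
Shortage = Qd - Qs = 131 - 3 = 128

128


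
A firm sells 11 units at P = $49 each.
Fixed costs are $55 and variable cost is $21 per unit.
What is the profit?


Total Revenue = P * Q = 49 * 11 = $539
Total Cost = FC + VC*Q = 55 + 21*11 = $286
Profit = TR - TC = 539 - 286 = $253

$253


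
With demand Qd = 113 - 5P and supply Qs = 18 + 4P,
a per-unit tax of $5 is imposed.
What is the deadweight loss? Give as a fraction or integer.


Pre-tax equilibrium quantity: Q* = 542/9
Post-tax equilibrium quantity: Q_tax = 442/9
Reduction in quantity: Q* - Q_tax = 100/9
DWL = (1/2) * tax * (Q* - Q_tax)
DWL = (1/2) * 5 * 100/9 = 250/9

250/9


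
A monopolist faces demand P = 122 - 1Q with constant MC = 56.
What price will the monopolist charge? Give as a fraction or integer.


MR = 122 - 2Q
Set MR = MC: 122 - 2Q = 56
Q* = 33
Substitute into demand:
P* = 122 - 1*33 = 89

89


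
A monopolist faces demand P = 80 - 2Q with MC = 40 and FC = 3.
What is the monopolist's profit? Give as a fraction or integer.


MR = MC: 80 - 4Q = 40
Q* = 10
P* = 80 - 2*10 = 60
Profit = (P* - MC)*Q* - FC
= (60 - 40)*10 - 3
= 20*10 - 3
= 200 - 3 = 197

197


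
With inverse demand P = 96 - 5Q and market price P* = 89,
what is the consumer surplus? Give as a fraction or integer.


Maximum willingness to pay (at Q=0): P_max = 96
Quantity demanded at P* = 89:
Q* = (96 - 89)/5 = 7/5
CS = (1/2) * Q* * (P_max - P*)
CS = (1/2) * 7/5 * (96 - 89)
CS = (1/2) * 7/5 * 7 = 49/10

49/10


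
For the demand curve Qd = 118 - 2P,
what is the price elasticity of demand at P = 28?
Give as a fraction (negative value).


dQ/dP = -2
At P = 28: Q = 118 - 2*28 = 62
E = (dQ/dP)(P/Q) = (-2)(28/62) = -28/31

-28/31


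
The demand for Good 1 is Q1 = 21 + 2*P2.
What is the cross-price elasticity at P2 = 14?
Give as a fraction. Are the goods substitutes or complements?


dQ1/dP2 = 2
At P2 = 14: Q1 = 21 + 2*14 = 49
Exy = (dQ1/dP2)(P2/Q1) = 2 * 14 / 49 = 4/7
Since Exy > 0, the goods are substitutes.

4/7 (substitutes)


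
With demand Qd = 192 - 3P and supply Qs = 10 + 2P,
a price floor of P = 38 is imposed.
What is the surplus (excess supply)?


At P = 38:
Qd = 192 - 3*38 = 78
Qs = 10 + 2*38 = 86
Surplus = Qs - Qd = 86 - 78 = 8

8


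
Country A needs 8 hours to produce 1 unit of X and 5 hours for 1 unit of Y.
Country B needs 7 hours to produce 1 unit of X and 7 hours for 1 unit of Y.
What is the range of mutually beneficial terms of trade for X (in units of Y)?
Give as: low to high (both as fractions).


Opportunity cost of X for Country A = hours_X / hours_Y = 8/5 = 8/5 units of Y
Opportunity cost of X for Country B = hours_X / hours_Y = 7/7 = 1 units of Y
Terms of trade must be between the two opportunity costs.
Range: 1 to 8/5

1 to 8/5


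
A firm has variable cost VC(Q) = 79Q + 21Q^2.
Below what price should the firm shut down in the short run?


AVC(Q) = VC(Q)/Q = 79 + 21Q
AVC is increasing in Q, so minimum AVC is at Q -> 0+.
Min AVC = 79
The firm should shut down if P < 79.

79


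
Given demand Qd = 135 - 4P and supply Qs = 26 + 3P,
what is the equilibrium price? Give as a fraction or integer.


At equilibrium, Qd = Qs.
135 - 4P = 26 + 3P
135 - 26 = 4P + 3P
109 = 7P
P* = 109/7 = 109/7

109/7


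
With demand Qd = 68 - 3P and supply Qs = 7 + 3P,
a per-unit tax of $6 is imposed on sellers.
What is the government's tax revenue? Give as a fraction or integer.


With tax on sellers, new supply: Qs' = 7 + 3(P - 6)
= 3P - 11
New equilibrium quantity:
Q_new = 57/2
Tax revenue = tax * Q_new = 6 * 57/2 = 171

171


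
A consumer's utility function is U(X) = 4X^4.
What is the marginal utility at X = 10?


MU = dU/dX = 4*4*X^(4-1)
MU = 16*X^3
At X = 10:
MU = 16 * 10^3
MU = 16 * 1000 = 16000

16000


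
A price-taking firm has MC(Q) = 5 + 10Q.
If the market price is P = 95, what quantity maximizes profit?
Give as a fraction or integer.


In perfect competition, profit is maximized where P = MC.
95 = 5 + 10Q
90 = 10Q
Q* = 90/10 = 9

9


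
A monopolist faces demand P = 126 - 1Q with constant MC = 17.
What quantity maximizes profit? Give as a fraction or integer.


TR = P*Q = (126 - 1Q)Q = 126Q - 1Q^2
MR = dTR/dQ = 126 - 2Q
Set MR = MC:
126 - 2Q = 17
109 = 2Q
Q* = 109/2 = 109/2

109/2


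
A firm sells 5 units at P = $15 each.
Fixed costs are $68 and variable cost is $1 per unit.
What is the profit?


Total Revenue = P * Q = 15 * 5 = $75
Total Cost = FC + VC*Q = 68 + 1*5 = $73
Profit = TR - TC = 75 - 73 = $2

$2


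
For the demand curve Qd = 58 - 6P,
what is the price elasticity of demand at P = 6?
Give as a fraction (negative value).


dQ/dP = -6
At P = 6: Q = 58 - 6*6 = 22
E = (dQ/dP)(P/Q) = (-6)(6/22) = -18/11

-18/11


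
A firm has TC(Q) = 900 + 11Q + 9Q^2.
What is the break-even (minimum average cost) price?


AC(Q) = 900/Q + 11 + 9Q
To minimize: dAC/dQ = -900/Q^2 + 9 = 0
Q^2 = 900/9 = 100
Q* = 10
Min AC = 900/10 + 11 + 9*10
Min AC = 90 + 11 + 90 = 191

191


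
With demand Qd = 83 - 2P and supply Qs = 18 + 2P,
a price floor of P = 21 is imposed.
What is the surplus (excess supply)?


At P = 21:
Qd = 83 - 2*21 = 41
Qs = 18 + 2*21 = 60
Surplus = Qs - Qd = 60 - 41 = 19

19


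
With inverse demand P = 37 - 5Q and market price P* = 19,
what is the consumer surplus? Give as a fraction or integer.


Maximum willingness to pay (at Q=0): P_max = 37
Quantity demanded at P* = 19:
Q* = (37 - 19)/5 = 18/5
CS = (1/2) * Q* * (P_max - P*)
CS = (1/2) * 18/5 * (37 - 19)
CS = (1/2) * 18/5 * 18 = 162/5

162/5


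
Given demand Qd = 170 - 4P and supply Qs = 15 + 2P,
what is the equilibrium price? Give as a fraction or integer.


At equilibrium, Qd = Qs.
170 - 4P = 15 + 2P
170 - 15 = 4P + 2P
155 = 6P
P* = 155/6 = 155/6

155/6


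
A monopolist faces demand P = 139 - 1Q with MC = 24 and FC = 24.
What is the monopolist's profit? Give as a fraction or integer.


MR = MC: 139 - 2Q = 24
Q* = 115/2
P* = 139 - 1*115/2 = 163/2
Profit = (P* - MC)*Q* - FC
= (163/2 - 24)*115/2 - 24
= 115/2*115/2 - 24
= 13225/4 - 24 = 13129/4

13129/4


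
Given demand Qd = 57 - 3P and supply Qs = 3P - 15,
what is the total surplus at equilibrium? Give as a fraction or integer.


Find equilibrium: 57 - 3P = 3P - 15
57 + 15 = 6P
P* = 72/6 = 12
Q* = 3*12 - 15 = 21
Inverse demand: P = 19 - Q/3, so P_max = 19
Inverse supply: P = 5 + Q/3, so P_min = 5
CS = (1/2) * 21 * (19 - 12) = 147/2
PS = (1/2) * 21 * (12 - 5) = 147/2
TS = CS + PS = 147/2 + 147/2 = 147

147


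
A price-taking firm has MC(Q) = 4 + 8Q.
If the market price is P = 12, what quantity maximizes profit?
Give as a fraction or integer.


In perfect competition, profit is maximized where P = MC.
12 = 4 + 8Q
8 = 8Q
Q* = 8/8 = 1

1


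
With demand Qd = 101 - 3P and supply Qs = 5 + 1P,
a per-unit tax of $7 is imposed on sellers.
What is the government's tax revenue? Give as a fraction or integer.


With tax on sellers, new supply: Qs' = 5 + 1(P - 7)
= 1P - 2
New equilibrium quantity:
Q_new = 95/4
Tax revenue = tax * Q_new = 7 * 95/4 = 665/4

665/4


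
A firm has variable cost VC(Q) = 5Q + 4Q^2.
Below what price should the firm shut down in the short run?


AVC(Q) = VC(Q)/Q = 5 + 4Q
AVC is increasing in Q, so minimum AVC is at Q -> 0+.
Min AVC = 5
The firm should shut down if P < 5.

5


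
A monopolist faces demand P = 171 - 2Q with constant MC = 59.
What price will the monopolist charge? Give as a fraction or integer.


MR = 171 - 4Q
Set MR = MC: 171 - 4Q = 59
Q* = 28
Substitute into demand:
P* = 171 - 2*28 = 115

115


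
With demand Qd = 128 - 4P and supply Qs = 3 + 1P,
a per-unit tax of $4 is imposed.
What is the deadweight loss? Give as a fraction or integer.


Pre-tax equilibrium quantity: Q* = 28
Post-tax equilibrium quantity: Q_tax = 124/5
Reduction in quantity: Q* - Q_tax = 16/5
DWL = (1/2) * tax * (Q* - Q_tax)
DWL = (1/2) * 4 * 16/5 = 32/5

32/5


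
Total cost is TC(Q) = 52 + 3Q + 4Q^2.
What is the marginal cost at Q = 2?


MC = dTC/dQ = 3 + 2*4*Q
At Q = 2:
MC = 3 + 8*2
MC = 3 + 16 = 19

19


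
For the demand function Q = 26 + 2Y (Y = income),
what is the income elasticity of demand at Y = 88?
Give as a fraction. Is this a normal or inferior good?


dQ/dY = 2
At Y = 88: Q = 26 + 2*88 = 202
Ey = (dQ/dY)(Y/Q) = 2 * 88 / 202 = 88/101
Since Ey > 0, this is a normal good.

88/101 (normal good)


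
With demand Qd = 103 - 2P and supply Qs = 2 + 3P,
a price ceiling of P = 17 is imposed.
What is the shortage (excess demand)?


At P = 17:
Qd = 103 - 2*17 = 69
Qs = 2 + 3*17 = 53
Shortage = Qd - Qs = 69 - 53 = 16

16


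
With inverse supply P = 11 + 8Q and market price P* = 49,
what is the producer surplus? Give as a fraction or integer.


Minimum supply price (at Q=0): P_min = 11
Quantity supplied at P* = 49:
Q* = (49 - 11)/8 = 19/4
PS = (1/2) * Q* * (P* - P_min)
PS = (1/2) * 19/4 * (49 - 11)
PS = (1/2) * 19/4 * 38 = 361/4

361/4


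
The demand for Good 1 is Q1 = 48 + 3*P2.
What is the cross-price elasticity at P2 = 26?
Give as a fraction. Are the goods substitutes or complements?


dQ1/dP2 = 3
At P2 = 26: Q1 = 48 + 3*26 = 126
Exy = (dQ1/dP2)(P2/Q1) = 3 * 26 / 126 = 13/21
Since Exy > 0, the goods are substitutes.

13/21 (substitutes)


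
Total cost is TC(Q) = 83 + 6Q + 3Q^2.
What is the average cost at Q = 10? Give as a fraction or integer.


TC(10) = 83 + 6*10 + 3*10^2
TC(10) = 83 + 60 + 300 = 443
AC = TC/Q = 443/10 = 443/10

443/10


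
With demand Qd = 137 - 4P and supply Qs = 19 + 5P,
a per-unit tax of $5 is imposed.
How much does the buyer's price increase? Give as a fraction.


With a per-unit tax, the buyer's price increase depends on relative slopes.
Supply slope: d = 5, Demand slope: b = 4
Buyer's price increase = d * tax / (b + d)
= 5 * 5 / (4 + 5)
= 25 / 9 = 25/9

25/9


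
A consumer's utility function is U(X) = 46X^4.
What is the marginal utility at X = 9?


MU = dU/dX = 46*4*X^(4-1)
MU = 184*X^3
At X = 9:
MU = 184 * 9^3
MU = 184 * 729 = 134136

134136


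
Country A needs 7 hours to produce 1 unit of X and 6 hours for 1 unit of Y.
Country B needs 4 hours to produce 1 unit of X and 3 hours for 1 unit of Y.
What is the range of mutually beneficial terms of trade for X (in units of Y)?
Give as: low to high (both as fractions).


Opportunity cost of X for Country A = hours_X / hours_Y = 7/6 = 7/6 units of Y
Opportunity cost of X for Country B = hours_X / hours_Y = 4/3 = 4/3 units of Y
Terms of trade must be between the two opportunity costs.
Range: 7/6 to 4/3

7/6 to 4/3


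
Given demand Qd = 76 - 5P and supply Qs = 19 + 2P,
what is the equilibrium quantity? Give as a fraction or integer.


First find equilibrium price:
76 - 5P = 19 + 2P
P* = 57/7 = 57/7
Then substitute into demand:
Q* = 76 - 5 * 57/7 = 247/7

247/7


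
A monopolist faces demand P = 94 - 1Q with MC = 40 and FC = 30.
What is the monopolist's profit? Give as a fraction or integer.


MR = MC: 94 - 2Q = 40
Q* = 27
P* = 94 - 1*27 = 67
Profit = (P* - MC)*Q* - FC
= (67 - 40)*27 - 30
= 27*27 - 30
= 729 - 30 = 699

699


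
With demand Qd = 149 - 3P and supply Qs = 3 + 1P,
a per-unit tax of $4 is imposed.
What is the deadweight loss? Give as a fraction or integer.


Pre-tax equilibrium quantity: Q* = 79/2
Post-tax equilibrium quantity: Q_tax = 73/2
Reduction in quantity: Q* - Q_tax = 3
DWL = (1/2) * tax * (Q* - Q_tax)
DWL = (1/2) * 4 * 3 = 6

6


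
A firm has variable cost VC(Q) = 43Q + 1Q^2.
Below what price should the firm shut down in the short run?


AVC(Q) = VC(Q)/Q = 43 + 1Q
AVC is increasing in Q, so minimum AVC is at Q -> 0+.
Min AVC = 43
The firm should shut down if P < 43.

43


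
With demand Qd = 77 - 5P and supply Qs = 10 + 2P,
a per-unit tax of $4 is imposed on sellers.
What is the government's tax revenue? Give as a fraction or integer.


With tax on sellers, new supply: Qs' = 10 + 2(P - 4)
= 2 + 2P
New equilibrium quantity:
Q_new = 164/7
Tax revenue = tax * Q_new = 4 * 164/7 = 656/7

656/7


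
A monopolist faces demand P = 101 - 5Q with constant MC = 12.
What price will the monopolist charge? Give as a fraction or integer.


MR = 101 - 10Q
Set MR = MC: 101 - 10Q = 12
Q* = 89/10
Substitute into demand:
P* = 101 - 5*89/10 = 113/2

113/2


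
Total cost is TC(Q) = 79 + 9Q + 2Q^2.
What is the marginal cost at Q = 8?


MC = dTC/dQ = 9 + 2*2*Q
At Q = 8:
MC = 9 + 4*8
MC = 9 + 32 = 41

41


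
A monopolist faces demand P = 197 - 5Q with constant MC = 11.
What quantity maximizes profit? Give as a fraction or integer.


TR = P*Q = (197 - 5Q)Q = 197Q - 5Q^2
MR = dTR/dQ = 197 - 10Q
Set MR = MC:
197 - 10Q = 11
186 = 10Q
Q* = 186/10 = 93/5

93/5


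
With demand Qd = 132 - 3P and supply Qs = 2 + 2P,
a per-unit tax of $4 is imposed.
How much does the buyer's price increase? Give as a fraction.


With a per-unit tax, the buyer's price increase depends on relative slopes.
Supply slope: d = 2, Demand slope: b = 3
Buyer's price increase = d * tax / (b + d)
= 2 * 4 / (3 + 2)
= 8 / 5 = 8/5

8/5


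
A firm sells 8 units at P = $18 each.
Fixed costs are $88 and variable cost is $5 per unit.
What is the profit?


Total Revenue = P * Q = 18 * 8 = $144
Total Cost = FC + VC*Q = 88 + 5*8 = $128
Profit = TR - TC = 144 - 128 = $16

$16


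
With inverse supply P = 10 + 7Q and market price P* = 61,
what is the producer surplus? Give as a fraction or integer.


Minimum supply price (at Q=0): P_min = 10
Quantity supplied at P* = 61:
Q* = (61 - 10)/7 = 51/7
PS = (1/2) * Q* * (P* - P_min)
PS = (1/2) * 51/7 * (61 - 10)
PS = (1/2) * 51/7 * 51 = 2601/14

2601/14


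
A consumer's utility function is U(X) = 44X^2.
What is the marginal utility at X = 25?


MU = dU/dX = 44*2*X^(2-1)
MU = 88*X^1
At X = 25:
MU = 88 * 25^1
MU = 88 * 25 = 2200

2200


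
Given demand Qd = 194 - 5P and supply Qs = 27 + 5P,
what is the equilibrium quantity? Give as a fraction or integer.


First find equilibrium price:
194 - 5P = 27 + 5P
P* = 167/10 = 167/10
Then substitute into demand:
Q* = 194 - 5 * 167/10 = 221/2

221/2


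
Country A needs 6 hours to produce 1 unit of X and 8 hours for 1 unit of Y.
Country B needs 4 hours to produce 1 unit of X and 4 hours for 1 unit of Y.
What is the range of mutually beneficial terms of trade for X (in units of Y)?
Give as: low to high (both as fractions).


Opportunity cost of X for Country A = hours_X / hours_Y = 6/8 = 3/4 units of Y
Opportunity cost of X for Country B = hours_X / hours_Y = 4/4 = 1 units of Y
Terms of trade must be between the two opportunity costs.
Range: 3/4 to 1

3/4 to 1


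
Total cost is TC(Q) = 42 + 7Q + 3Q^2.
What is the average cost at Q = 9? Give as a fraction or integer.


TC(9) = 42 + 7*9 + 3*9^2
TC(9) = 42 + 63 + 243 = 348
AC = TC/Q = 348/9 = 116/3

116/3


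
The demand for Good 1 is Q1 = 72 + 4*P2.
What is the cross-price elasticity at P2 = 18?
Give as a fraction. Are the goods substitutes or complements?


dQ1/dP2 = 4
At P2 = 18: Q1 = 72 + 4*18 = 144
Exy = (dQ1/dP2)(P2/Q1) = 4 * 18 / 144 = 1/2
Since Exy > 0, the goods are substitutes.

1/2 (substitutes)


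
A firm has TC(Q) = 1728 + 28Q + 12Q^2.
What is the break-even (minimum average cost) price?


AC(Q) = 1728/Q + 28 + 12Q
To minimize: dAC/dQ = -1728/Q^2 + 12 = 0
Q^2 = 1728/12 = 144
Q* = 12
Min AC = 1728/12 + 28 + 12*12
Min AC = 144 + 28 + 144 = 316

316


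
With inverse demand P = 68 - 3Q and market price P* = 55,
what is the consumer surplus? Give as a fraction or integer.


Maximum willingness to pay (at Q=0): P_max = 68
Quantity demanded at P* = 55:
Q* = (68 - 55)/3 = 13/3
CS = (1/2) * Q* * (P_max - P*)
CS = (1/2) * 13/3 * (68 - 55)
CS = (1/2) * 13/3 * 13 = 169/6

169/6


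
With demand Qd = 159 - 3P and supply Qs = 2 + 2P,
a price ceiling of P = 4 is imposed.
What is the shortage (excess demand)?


At P = 4:
Qd = 159 - 3*4 = 147
Qs = 2 + 2*4 = 10
Shortage = Qd - Qs = 147 - 10 = 137

137


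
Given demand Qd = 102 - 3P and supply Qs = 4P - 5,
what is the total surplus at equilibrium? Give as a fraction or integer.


Find equilibrium: 102 - 3P = 4P - 5
102 + 5 = 7P
P* = 107/7 = 107/7
Q* = 4*107/7 - 5 = 393/7
Inverse demand: P = 34 - Q/3, so P_max = 34
Inverse supply: P = 5/4 + Q/4, so P_min = 5/4
CS = (1/2) * 393/7 * (34 - 107/7) = 51483/98
PS = (1/2) * 393/7 * (107/7 - 5/4) = 154449/392
TS = CS + PS = 51483/98 + 154449/392 = 51483/56

51483/56


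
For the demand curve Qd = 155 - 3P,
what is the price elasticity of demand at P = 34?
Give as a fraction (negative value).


dQ/dP = -3
At P = 34: Q = 155 - 3*34 = 53
E = (dQ/dP)(P/Q) = (-3)(34/53) = -102/53

-102/53


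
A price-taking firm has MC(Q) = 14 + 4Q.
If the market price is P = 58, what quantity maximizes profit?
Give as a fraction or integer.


In perfect competition, profit is maximized where P = MC.
58 = 14 + 4Q
44 = 4Q
Q* = 44/4 = 11

11


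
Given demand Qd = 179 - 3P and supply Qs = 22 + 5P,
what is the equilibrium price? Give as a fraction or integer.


At equilibrium, Qd = Qs.
179 - 3P = 22 + 5P
179 - 22 = 3P + 5P
157 = 8P
P* = 157/8 = 157/8

157/8


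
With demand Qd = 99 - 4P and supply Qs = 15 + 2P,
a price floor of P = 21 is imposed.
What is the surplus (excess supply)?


At P = 21:
Qd = 99 - 4*21 = 15
Qs = 15 + 2*21 = 57
Surplus = Qs - Qd = 57 - 15 = 42

42


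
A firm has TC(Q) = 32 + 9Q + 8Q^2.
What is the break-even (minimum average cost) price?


AC(Q) = 32/Q + 9 + 8Q
To minimize: dAC/dQ = -32/Q^2 + 8 = 0
Q^2 = 32/8 = 4
Q* = 2
Min AC = 32/2 + 9 + 8*2
Min AC = 16 + 9 + 16 = 41

41


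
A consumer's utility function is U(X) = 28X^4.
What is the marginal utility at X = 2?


MU = dU/dX = 28*4*X^(4-1)
MU = 112*X^3
At X = 2:
MU = 112 * 2^3
MU = 112 * 8 = 896

896


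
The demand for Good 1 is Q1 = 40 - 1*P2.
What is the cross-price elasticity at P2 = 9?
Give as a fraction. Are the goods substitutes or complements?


dQ1/dP2 = -1
At P2 = 9: Q1 = 40 - 1*9 = 31
Exy = (dQ1/dP2)(P2/Q1) = -1 * 9 / 31 = -9/31
Since Exy < 0, the goods are complements.

-9/31 (complements)


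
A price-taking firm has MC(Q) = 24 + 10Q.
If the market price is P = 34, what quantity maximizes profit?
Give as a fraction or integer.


In perfect competition, profit is maximized where P = MC.
34 = 24 + 10Q
10 = 10Q
Q* = 10/10 = 1

1


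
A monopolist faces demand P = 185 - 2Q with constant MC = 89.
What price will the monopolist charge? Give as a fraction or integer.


MR = 185 - 4Q
Set MR = MC: 185 - 4Q = 89
Q* = 24
Substitute into demand:
P* = 185 - 2*24 = 137

137


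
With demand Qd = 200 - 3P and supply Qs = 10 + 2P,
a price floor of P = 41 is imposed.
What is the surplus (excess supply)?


At P = 41:
Qd = 200 - 3*41 = 77
Qs = 10 + 2*41 = 92
Surplus = Qs - Qd = 92 - 77 = 15

15


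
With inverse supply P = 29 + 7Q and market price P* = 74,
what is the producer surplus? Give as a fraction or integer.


Minimum supply price (at Q=0): P_min = 29
Quantity supplied at P* = 74:
Q* = (74 - 29)/7 = 45/7
PS = (1/2) * Q* * (P* - P_min)
PS = (1/2) * 45/7 * (74 - 29)
PS = (1/2) * 45/7 * 45 = 2025/14

2025/14


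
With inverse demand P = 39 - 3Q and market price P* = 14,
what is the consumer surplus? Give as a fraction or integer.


Maximum willingness to pay (at Q=0): P_max = 39
Quantity demanded at P* = 14:
Q* = (39 - 14)/3 = 25/3
CS = (1/2) * Q* * (P_max - P*)
CS = (1/2) * 25/3 * (39 - 14)
CS = (1/2) * 25/3 * 25 = 625/6

625/6


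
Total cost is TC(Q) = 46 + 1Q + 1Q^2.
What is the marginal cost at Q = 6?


MC = dTC/dQ = 1 + 2*1*Q
At Q = 6:
MC = 1 + 2*6
MC = 1 + 12 = 13

13


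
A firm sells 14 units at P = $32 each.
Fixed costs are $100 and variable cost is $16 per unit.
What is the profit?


Total Revenue = P * Q = 32 * 14 = $448
Total Cost = FC + VC*Q = 100 + 16*14 = $324
Profit = TR - TC = 448 - 324 = $124

$124


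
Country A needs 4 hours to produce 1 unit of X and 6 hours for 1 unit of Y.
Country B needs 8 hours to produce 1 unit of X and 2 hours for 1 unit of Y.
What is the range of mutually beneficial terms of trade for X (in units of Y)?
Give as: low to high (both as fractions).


Opportunity cost of X for Country A = hours_X / hours_Y = 4/6 = 2/3 units of Y
Opportunity cost of X for Country B = hours_X / hours_Y = 8/2 = 4 units of Y
Terms of trade must be between the two opportunity costs.
Range: 2/3 to 4

2/3 to 4


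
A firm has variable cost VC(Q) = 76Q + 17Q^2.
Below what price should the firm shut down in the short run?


AVC(Q) = VC(Q)/Q = 76 + 17Q
AVC is increasing in Q, so minimum AVC is at Q -> 0+.
Min AVC = 76
The firm should shut down if P < 76.

76


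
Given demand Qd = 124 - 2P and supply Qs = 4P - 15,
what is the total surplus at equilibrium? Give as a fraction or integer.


Find equilibrium: 124 - 2P = 4P - 15
124 + 15 = 6P
P* = 139/6 = 139/6
Q* = 4*139/6 - 15 = 233/3
Inverse demand: P = 62 - Q/2, so P_max = 62
Inverse supply: P = 15/4 + Q/4, so P_min = 15/4
CS = (1/2) * 233/3 * (62 - 139/6) = 54289/36
PS = (1/2) * 233/3 * (139/6 - 15/4) = 54289/72
TS = CS + PS = 54289/36 + 54289/72 = 54289/24

54289/24


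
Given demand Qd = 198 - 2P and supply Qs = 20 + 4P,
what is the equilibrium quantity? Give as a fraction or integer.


First find equilibrium price:
198 - 2P = 20 + 4P
P* = 178/6 = 89/3
Then substitute into demand:
Q* = 198 - 2 * 89/3 = 416/3

416/3


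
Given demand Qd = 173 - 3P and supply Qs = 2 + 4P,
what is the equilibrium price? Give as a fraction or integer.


At equilibrium, Qd = Qs.
173 - 3P = 2 + 4P
173 - 2 = 3P + 4P
171 = 7P
P* = 171/7 = 171/7

171/7


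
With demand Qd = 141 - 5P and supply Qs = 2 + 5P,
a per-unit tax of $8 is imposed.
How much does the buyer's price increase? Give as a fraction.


With a per-unit tax, the buyer's price increase depends on relative slopes.
Supply slope: d = 5, Demand slope: b = 5
Buyer's price increase = d * tax / (b + d)
= 5 * 8 / (5 + 5)
= 40 / 10 = 4

4


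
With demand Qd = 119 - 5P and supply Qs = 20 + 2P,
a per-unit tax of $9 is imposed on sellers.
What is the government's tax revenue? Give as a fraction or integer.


With tax on sellers, new supply: Qs' = 20 + 2(P - 9)
= 2 + 2P
New equilibrium quantity:
Q_new = 248/7
Tax revenue = tax * Q_new = 9 * 248/7 = 2232/7

2232/7


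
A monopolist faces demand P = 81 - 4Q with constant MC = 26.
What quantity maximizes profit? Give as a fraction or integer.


TR = P*Q = (81 - 4Q)Q = 81Q - 4Q^2
MR = dTR/dQ = 81 - 8Q
Set MR = MC:
81 - 8Q = 26
55 = 8Q
Q* = 55/8 = 55/8

55/8


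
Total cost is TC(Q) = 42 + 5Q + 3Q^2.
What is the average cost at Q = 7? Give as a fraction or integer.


TC(7) = 42 + 5*7 + 3*7^2
TC(7) = 42 + 35 + 147 = 224
AC = TC/Q = 224/7 = 32

32


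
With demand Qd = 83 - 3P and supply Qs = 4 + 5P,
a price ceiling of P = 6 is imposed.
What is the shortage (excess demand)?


At P = 6:
Qd = 83 - 3*6 = 65
Qs = 4 + 5*6 = 34
Shortage = Qd - Qs = 65 - 34 = 31

31


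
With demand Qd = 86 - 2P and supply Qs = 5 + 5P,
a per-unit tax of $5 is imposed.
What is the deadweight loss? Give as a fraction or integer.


Pre-tax equilibrium quantity: Q* = 440/7
Post-tax equilibrium quantity: Q_tax = 390/7
Reduction in quantity: Q* - Q_tax = 50/7
DWL = (1/2) * tax * (Q* - Q_tax)
DWL = (1/2) * 5 * 50/7 = 125/7

125/7


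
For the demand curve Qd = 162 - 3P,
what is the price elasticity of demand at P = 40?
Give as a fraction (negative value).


dQ/dP = -3
At P = 40: Q = 162 - 3*40 = 42
E = (dQ/dP)(P/Q) = (-3)(40/42) = -20/7

-20/7


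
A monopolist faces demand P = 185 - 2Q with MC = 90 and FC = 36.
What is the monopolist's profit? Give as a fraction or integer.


MR = MC: 185 - 4Q = 90
Q* = 95/4
P* = 185 - 2*95/4 = 275/2
Profit = (P* - MC)*Q* - FC
= (275/2 - 90)*95/4 - 36
= 95/2*95/4 - 36
= 9025/8 - 36 = 8737/8

8737/8


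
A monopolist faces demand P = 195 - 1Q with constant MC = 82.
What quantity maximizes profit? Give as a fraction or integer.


TR = P*Q = (195 - 1Q)Q = 195Q - 1Q^2
MR = dTR/dQ = 195 - 2Q
Set MR = MC:
195 - 2Q = 82
113 = 2Q
Q* = 113/2 = 113/2

113/2


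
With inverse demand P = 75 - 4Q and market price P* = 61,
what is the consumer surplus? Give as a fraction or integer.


Maximum willingness to pay (at Q=0): P_max = 75
Quantity demanded at P* = 61:
Q* = (75 - 61)/4 = 7/2
CS = (1/2) * Q* * (P_max - P*)
CS = (1/2) * 7/2 * (75 - 61)
CS = (1/2) * 7/2 * 14 = 49/2

49/2


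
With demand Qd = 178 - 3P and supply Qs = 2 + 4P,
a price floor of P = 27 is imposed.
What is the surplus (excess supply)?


At P = 27:
Qd = 178 - 3*27 = 97
Qs = 2 + 4*27 = 110
Surplus = Qs - Qd = 110 - 97 = 13

13


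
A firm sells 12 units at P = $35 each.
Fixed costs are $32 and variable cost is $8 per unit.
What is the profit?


Total Revenue = P * Q = 35 * 12 = $420
Total Cost = FC + VC*Q = 32 + 8*12 = $128
Profit = TR - TC = 420 - 128 = $292

$292


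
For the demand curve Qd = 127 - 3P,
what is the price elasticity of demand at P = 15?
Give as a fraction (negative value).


dQ/dP = -3
At P = 15: Q = 127 - 3*15 = 82
E = (dQ/dP)(P/Q) = (-3)(15/82) = -45/82

-45/82


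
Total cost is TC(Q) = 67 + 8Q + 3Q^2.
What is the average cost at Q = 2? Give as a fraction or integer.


TC(2) = 67 + 8*2 + 3*2^2
TC(2) = 67 + 16 + 12 = 95
AC = TC/Q = 95/2 = 95/2

95/2


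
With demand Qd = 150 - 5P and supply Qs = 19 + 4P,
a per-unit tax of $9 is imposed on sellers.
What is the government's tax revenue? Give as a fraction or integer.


With tax on sellers, new supply: Qs' = 19 + 4(P - 9)
= 4P - 17
New equilibrium quantity:
Q_new = 515/9
Tax revenue = tax * Q_new = 9 * 515/9 = 515

515


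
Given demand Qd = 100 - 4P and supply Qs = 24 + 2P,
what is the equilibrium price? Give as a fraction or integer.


At equilibrium, Qd = Qs.
100 - 4P = 24 + 2P
100 - 24 = 4P + 2P
76 = 6P
P* = 76/6 = 38/3

38/3


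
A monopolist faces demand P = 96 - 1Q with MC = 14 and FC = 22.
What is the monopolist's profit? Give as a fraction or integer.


MR = MC: 96 - 2Q = 14
Q* = 41
P* = 96 - 1*41 = 55
Profit = (P* - MC)*Q* - FC
= (55 - 14)*41 - 22
= 41*41 - 22
= 1681 - 22 = 1659

1659


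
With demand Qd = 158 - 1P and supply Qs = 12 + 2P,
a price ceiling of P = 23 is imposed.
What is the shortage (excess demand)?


At P = 23:
Qd = 158 - 1*23 = 135
Qs = 12 + 2*23 = 58
Shortage = Qd - Qs = 135 - 58 = 77

77


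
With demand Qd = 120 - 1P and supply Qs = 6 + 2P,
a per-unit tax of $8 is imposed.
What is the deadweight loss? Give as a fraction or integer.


Pre-tax equilibrium quantity: Q* = 82
Post-tax equilibrium quantity: Q_tax = 230/3
Reduction in quantity: Q* - Q_tax = 16/3
DWL = (1/2) * tax * (Q* - Q_tax)
DWL = (1/2) * 8 * 16/3 = 64/3

64/3


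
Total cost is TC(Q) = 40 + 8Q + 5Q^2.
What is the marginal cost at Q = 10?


MC = dTC/dQ = 8 + 2*5*Q
At Q = 10:
MC = 8 + 10*10
MC = 8 + 100 = 108

108


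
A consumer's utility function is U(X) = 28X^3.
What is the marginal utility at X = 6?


MU = dU/dX = 28*3*X^(3-1)
MU = 84*X^2
At X = 6:
MU = 84 * 6^2
MU = 84 * 36 = 3024

3024


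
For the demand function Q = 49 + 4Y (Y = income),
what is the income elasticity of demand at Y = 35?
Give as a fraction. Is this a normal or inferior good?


dQ/dY = 4
At Y = 35: Q = 49 + 4*35 = 189
Ey = (dQ/dY)(Y/Q) = 4 * 35 / 189 = 20/27
Since Ey > 0, this is a normal good.

20/27 (normal good)


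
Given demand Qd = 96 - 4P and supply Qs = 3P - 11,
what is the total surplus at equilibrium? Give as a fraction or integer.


Find equilibrium: 96 - 4P = 3P - 11
96 + 11 = 7P
P* = 107/7 = 107/7
Q* = 3*107/7 - 11 = 244/7
Inverse demand: P = 24 - Q/4, so P_max = 24
Inverse supply: P = 11/3 + Q/3, so P_min = 11/3
CS = (1/2) * 244/7 * (24 - 107/7) = 7442/49
PS = (1/2) * 244/7 * (107/7 - 11/3) = 29768/147
TS = CS + PS = 7442/49 + 29768/147 = 7442/21

7442/21


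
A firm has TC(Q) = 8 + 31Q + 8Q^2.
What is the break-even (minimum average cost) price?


AC(Q) = 8/Q + 31 + 8Q
To minimize: dAC/dQ = -8/Q^2 + 8 = 0
Q^2 = 8/8 = 1
Q* = 1
Min AC = 8/1 + 31 + 8*1
Min AC = 8 + 31 + 8 = 47

47


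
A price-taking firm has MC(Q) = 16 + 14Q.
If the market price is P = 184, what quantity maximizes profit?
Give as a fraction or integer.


In perfect competition, profit is maximized where P = MC.
184 = 16 + 14Q
168 = 14Q
Q* = 168/14 = 12

12


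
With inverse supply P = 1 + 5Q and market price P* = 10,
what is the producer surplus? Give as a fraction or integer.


Minimum supply price (at Q=0): P_min = 1
Quantity supplied at P* = 10:
Q* = (10 - 1)/5 = 9/5
PS = (1/2) * Q* * (P* - P_min)
PS = (1/2) * 9/5 * (10 - 1)
PS = (1/2) * 9/5 * 9 = 81/10

81/10


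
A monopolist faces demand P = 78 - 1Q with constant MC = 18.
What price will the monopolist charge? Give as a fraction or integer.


MR = 78 - 2Q
Set MR = MC: 78 - 2Q = 18
Q* = 30
Substitute into demand:
P* = 78 - 1*30 = 48

48


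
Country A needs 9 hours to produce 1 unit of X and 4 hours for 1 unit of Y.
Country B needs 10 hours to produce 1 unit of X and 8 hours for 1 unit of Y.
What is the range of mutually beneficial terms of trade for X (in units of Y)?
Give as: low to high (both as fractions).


Opportunity cost of X for Country A = hours_X / hours_Y = 9/4 = 9/4 units of Y
Opportunity cost of X for Country B = hours_X / hours_Y = 10/8 = 5/4 units of Y
Terms of trade must be between the two opportunity costs.
Range: 5/4 to 9/4

5/4 to 9/4


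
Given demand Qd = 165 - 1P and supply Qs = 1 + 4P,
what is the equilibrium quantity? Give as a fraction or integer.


First find equilibrium price:
165 - 1P = 1 + 4P
P* = 164/5 = 164/5
Then substitute into demand:
Q* = 165 - 1 * 164/5 = 661/5

661/5


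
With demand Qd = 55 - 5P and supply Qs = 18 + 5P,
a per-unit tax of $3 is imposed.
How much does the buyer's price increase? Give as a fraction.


With a per-unit tax, the buyer's price increase depends on relative slopes.
Supply slope: d = 5, Demand slope: b = 5
Buyer's price increase = d * tax / (b + d)
= 5 * 3 / (5 + 5)
= 15 / 10 = 3/2

3/2


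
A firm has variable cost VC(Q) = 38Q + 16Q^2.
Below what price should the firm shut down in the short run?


AVC(Q) = VC(Q)/Q = 38 + 16Q
AVC is increasing in Q, so minimum AVC is at Q -> 0+.
Min AVC = 38
The firm should shut down if P < 38.

38


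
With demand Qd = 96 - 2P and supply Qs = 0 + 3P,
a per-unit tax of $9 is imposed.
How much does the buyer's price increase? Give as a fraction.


With a per-unit tax, the buyer's price increase depends on relative slopes.
Supply slope: d = 3, Demand slope: b = 2
Buyer's price increase = d * tax / (b + d)
= 3 * 9 / (2 + 3)
= 27 / 5 = 27/5

27/5


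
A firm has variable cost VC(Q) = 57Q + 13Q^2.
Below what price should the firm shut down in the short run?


AVC(Q) = VC(Q)/Q = 57 + 13Q
AVC is increasing in Q, so minimum AVC is at Q -> 0+.
Min AVC = 57
The firm should shut down if P < 57.

57


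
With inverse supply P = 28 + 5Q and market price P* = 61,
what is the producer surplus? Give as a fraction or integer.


Minimum supply price (at Q=0): P_min = 28
Quantity supplied at P* = 61:
Q* = (61 - 28)/5 = 33/5
PS = (1/2) * Q* * (P* - P_min)
PS = (1/2) * 33/5 * (61 - 28)
PS = (1/2) * 33/5 * 33 = 1089/10

1089/10


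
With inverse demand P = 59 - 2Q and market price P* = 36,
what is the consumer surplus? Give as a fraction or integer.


Maximum willingness to pay (at Q=0): P_max = 59
Quantity demanded at P* = 36:
Q* = (59 - 36)/2 = 23/2
CS = (1/2) * Q* * (P_max - P*)
CS = (1/2) * 23/2 * (59 - 36)
CS = (1/2) * 23/2 * 23 = 529/4

529/4


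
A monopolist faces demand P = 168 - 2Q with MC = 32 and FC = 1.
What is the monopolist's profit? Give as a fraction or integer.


MR = MC: 168 - 4Q = 32
Q* = 34
P* = 168 - 2*34 = 100
Profit = (P* - MC)*Q* - FC
= (100 - 32)*34 - 1
= 68*34 - 1
= 2312 - 1 = 2311

2311


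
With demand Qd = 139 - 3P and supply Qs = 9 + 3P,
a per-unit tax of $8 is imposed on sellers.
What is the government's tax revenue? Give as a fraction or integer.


With tax on sellers, new supply: Qs' = 9 + 3(P - 8)
= 3P - 15
New equilibrium quantity:
Q_new = 62
Tax revenue = tax * Q_new = 8 * 62 = 496

496


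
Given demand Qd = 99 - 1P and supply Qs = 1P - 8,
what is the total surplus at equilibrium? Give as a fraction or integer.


Find equilibrium: 99 - 1P = 1P - 8
99 + 8 = 2P
P* = 107/2 = 107/2
Q* = 1*107/2 - 8 = 91/2
Inverse demand: P = 99 - Q/1, so P_max = 99
Inverse supply: P = 8 + Q/1, so P_min = 8
CS = (1/2) * 91/2 * (99 - 107/2) = 8281/8
PS = (1/2) * 91/2 * (107/2 - 8) = 8281/8
TS = CS + PS = 8281/8 + 8281/8 = 8281/4

8281/4


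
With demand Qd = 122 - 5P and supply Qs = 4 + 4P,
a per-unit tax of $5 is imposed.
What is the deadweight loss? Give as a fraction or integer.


Pre-tax equilibrium quantity: Q* = 508/9
Post-tax equilibrium quantity: Q_tax = 136/3
Reduction in quantity: Q* - Q_tax = 100/9
DWL = (1/2) * tax * (Q* - Q_tax)
DWL = (1/2) * 5 * 100/9 = 250/9

250/9


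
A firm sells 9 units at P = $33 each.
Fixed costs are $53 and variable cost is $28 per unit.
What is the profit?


Total Revenue = P * Q = 33 * 9 = $297
Total Cost = FC + VC*Q = 53 + 28*9 = $305
Profit = TR - TC = 297 - 305 = $-8

$-8


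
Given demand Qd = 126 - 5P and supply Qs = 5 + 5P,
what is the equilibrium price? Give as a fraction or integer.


At equilibrium, Qd = Qs.
126 - 5P = 5 + 5P
126 - 5 = 5P + 5P
121 = 10P
P* = 121/10 = 121/10

121/10


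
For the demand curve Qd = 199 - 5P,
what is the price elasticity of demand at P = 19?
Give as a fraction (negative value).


dQ/dP = -5
At P = 19: Q = 199 - 5*19 = 104
E = (dQ/dP)(P/Q) = (-5)(19/104) = -95/104

-95/104


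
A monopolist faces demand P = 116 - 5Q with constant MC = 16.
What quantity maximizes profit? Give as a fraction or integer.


TR = P*Q = (116 - 5Q)Q = 116Q - 5Q^2
MR = dTR/dQ = 116 - 10Q
Set MR = MC:
116 - 10Q = 16
100 = 10Q
Q* = 100/10 = 10

10


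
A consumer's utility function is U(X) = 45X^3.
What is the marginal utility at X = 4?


MU = dU/dX = 45*3*X^(3-1)
MU = 135*X^2
At X = 4:
MU = 135 * 4^2
MU = 135 * 16 = 2160

2160


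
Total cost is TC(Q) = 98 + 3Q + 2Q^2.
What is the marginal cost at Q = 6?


MC = dTC/dQ = 3 + 2*2*Q
At Q = 6:
MC = 3 + 4*6
MC = 3 + 24 = 27

27


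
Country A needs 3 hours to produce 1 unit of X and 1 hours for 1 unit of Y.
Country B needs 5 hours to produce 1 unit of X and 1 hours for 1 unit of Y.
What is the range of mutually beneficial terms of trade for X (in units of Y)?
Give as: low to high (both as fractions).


Opportunity cost of X for Country A = hours_X / hours_Y = 3/1 = 3 units of Y
Opportunity cost of X for Country B = hours_X / hours_Y = 5/1 = 5 units of Y
Terms of trade must be between the two opportunity costs.
Range: 3 to 5

3 to 5


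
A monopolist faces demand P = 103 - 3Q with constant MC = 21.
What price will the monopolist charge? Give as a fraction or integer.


MR = 103 - 6Q
Set MR = MC: 103 - 6Q = 21
Q* = 41/3
Substitute into demand:
P* = 103 - 3*41/3 = 62

62


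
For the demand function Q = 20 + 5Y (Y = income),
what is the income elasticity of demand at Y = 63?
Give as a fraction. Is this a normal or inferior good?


dQ/dY = 5
At Y = 63: Q = 20 + 5*63 = 335
Ey = (dQ/dY)(Y/Q) = 5 * 63 / 335 = 63/67
Since Ey > 0, this is a normal good.

63/67 (normal good)


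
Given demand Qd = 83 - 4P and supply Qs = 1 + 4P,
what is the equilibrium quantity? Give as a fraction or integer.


First find equilibrium price:
83 - 4P = 1 + 4P
P* = 82/8 = 41/4
Then substitute into demand:
Q* = 83 - 4 * 41/4 = 42

42


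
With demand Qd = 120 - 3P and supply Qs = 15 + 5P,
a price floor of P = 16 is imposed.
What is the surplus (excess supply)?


At P = 16:
Qd = 120 - 3*16 = 72
Qs = 15 + 5*16 = 95
Surplus = Qs - Qd = 95 - 72 = 23

23


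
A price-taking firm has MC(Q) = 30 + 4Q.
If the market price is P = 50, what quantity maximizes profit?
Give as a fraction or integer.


In perfect competition, profit is maximized where P = MC.
50 = 30 + 4Q
20 = 4Q
Q* = 20/4 = 5

5


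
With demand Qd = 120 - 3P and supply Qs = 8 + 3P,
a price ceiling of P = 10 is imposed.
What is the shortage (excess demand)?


At P = 10:
Qd = 120 - 3*10 = 90
Qs = 8 + 3*10 = 38
Shortage = Qd - Qs = 90 - 38 = 52

52


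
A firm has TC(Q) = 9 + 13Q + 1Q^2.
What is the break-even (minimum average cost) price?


AC(Q) = 9/Q + 13 + 1Q
To minimize: dAC/dQ = -9/Q^2 + 1 = 0
Q^2 = 9/1 = 9
Q* = 3
Min AC = 9/3 + 13 + 1*3
Min AC = 3 + 13 + 3 = 19

19


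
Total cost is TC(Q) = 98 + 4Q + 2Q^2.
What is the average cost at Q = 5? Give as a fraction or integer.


TC(5) = 98 + 4*5 + 2*5^2
TC(5) = 98 + 20 + 50 = 168
AC = TC/Q = 168/5 = 168/5

168/5


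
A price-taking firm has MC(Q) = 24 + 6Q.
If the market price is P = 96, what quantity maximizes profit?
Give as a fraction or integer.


In perfect competition, profit is maximized where P = MC.
96 = 24 + 6Q
72 = 6Q
Q* = 72/6 = 12

12


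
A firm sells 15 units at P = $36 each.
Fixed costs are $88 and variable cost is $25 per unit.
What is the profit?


Total Revenue = P * Q = 36 * 15 = $540
Total Cost = FC + VC*Q = 88 + 25*15 = $463
Profit = TR - TC = 540 - 463 = $77

$77


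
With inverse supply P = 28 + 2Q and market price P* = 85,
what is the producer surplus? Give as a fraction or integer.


Minimum supply price (at Q=0): P_min = 28
Quantity supplied at P* = 85:
Q* = (85 - 28)/2 = 57/2
PS = (1/2) * Q* * (P* - P_min)
PS = (1/2) * 57/2 * (85 - 28)
PS = (1/2) * 57/2 * 57 = 3249/4

3249/4


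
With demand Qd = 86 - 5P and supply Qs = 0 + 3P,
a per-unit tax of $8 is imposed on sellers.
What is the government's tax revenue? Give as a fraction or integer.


With tax on sellers, new supply: Qs' = 0 + 3(P - 8)
= 3P - 24
New equilibrium quantity:
Q_new = 69/4
Tax revenue = tax * Q_new = 8 * 69/4 = 138

138


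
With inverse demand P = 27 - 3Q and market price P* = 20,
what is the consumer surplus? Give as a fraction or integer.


Maximum willingness to pay (at Q=0): P_max = 27
Quantity demanded at P* = 20:
Q* = (27 - 20)/3 = 7/3
CS = (1/2) * Q* * (P_max - P*)
CS = (1/2) * 7/3 * (27 - 20)
CS = (1/2) * 7/3 * 7 = 49/6

49/6


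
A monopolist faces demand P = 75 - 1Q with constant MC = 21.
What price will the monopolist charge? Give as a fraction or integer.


MR = 75 - 2Q
Set MR = MC: 75 - 2Q = 21
Q* = 27
Substitute into demand:
P* = 75 - 1*27 = 48

48
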